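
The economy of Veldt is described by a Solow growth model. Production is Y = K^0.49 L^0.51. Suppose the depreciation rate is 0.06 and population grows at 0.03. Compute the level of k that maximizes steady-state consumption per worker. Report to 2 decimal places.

k_gold ≈ 27.74

n + δ = 0.03 + 0.06 = 0.09.
Golden rule sets MPK = n+δ: 0.49·k^(0.49−1) = 0.09, so k_gold = (0.49/0.09)^(1/0.51) ≈ 27.7362.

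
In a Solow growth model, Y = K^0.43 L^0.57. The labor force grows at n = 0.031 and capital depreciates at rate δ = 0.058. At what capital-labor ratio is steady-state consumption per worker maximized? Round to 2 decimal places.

Capital per worker breaks even when investment replaces (n + δ)·k; here n + δ = 0.089.
Maximizing c = f(k) − (n+δ)·k gives f'(k) = n+δ, i.e. 0.43·k^(0.43−1) = 0.089, so k_gold = (0.43/0.089)^(1/0.57) ≈ 15.8540.

k_gold ≈ 15.85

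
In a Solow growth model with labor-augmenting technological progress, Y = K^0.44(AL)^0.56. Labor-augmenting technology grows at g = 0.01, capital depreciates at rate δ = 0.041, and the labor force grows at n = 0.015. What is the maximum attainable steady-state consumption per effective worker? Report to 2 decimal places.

c_gold ≈ 2.49

The effective depreciation rate is n + g + δ = 0.015 + 0.01 + 0.041 = 0.066.
Maximizing c = f(k) − (n+g+δ)·k gives f'(k) = n+g+δ, i.e. 0.44·k^(0.44−1) = 0.066, so k_gold = (0.44/0.066)^(1/0.56) ≈ 29.5982.
y_gold = 29.5982^0.44 ≈ 4.4397.
c_gold = y_gold − (n+g+δ)·k_gold = 4.4397 − 0.066·29.5982 ≈ 2.4863.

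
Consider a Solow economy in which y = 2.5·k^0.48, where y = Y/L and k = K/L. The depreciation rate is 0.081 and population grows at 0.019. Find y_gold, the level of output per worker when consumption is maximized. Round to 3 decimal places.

y_gold ≈ 24.780

Break-even investment rate: n + δ = 0.019 + 0.081 = 0.1.
At the golden rule the marginal product of capital equals n+δ: 0.48·2.5·k^(0.48−1) = 0.1. Solving, k_gold = (0.48·2.5/0.1)^(1/0.52) ≈ 118.9456.
Output: y_gold = 2.5·k_gold^0.48 = 2.5·118.9456^0.48 ≈ 24.7803.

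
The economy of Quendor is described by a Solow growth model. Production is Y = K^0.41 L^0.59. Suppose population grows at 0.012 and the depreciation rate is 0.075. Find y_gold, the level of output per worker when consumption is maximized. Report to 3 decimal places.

y_gold ≈ 2.937

Break-even investment rate: n + δ = 0.012 + 0.075 = 0.087.
Golden rule sets MPK = n+δ: 0.41·k^(0.41−1) = 0.087, so k_gold = (0.41/0.087)^(1/0.59) ≈ 13.8397.
Output: y_gold = k_gold^0.41 = 13.8397^0.41 ≈ 2.9367.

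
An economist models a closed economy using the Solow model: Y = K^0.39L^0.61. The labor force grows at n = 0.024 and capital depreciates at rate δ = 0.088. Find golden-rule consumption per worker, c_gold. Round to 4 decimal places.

c_gold ≈ 1.3544

The effective depreciation rate is n + δ = 0.024 + 0.088 = 0.112.
Golden rule sets MPK = n+δ: 0.39·k^(0.39−1) = 0.112, so k_gold = (0.39/0.112)^(1/0.61) ≈ 7.7317.
y_gold = 7.7317^0.39 ≈ 2.2204.
c_gold = y_gold − (n+δ)·k_gold = 2.2204 − 0.112·7.7317 ≈ 1.3544.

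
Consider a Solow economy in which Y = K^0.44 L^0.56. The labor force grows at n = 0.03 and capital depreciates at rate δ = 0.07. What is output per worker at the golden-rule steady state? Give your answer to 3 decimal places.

y_gold ≈ 3.203

Capital per worker breaks even when investment replaces (n + δ)·k; here n + δ = 0.1.
Golden rule sets MPK = n+δ: 0.44·k^(0.44−1) = 0.1, so k_gold = (0.44/0.1)^(1/0.56) ≈ 14.0936.
Output: y_gold = k_gold^0.44 = 14.0936^0.44 ≈ 3.2031.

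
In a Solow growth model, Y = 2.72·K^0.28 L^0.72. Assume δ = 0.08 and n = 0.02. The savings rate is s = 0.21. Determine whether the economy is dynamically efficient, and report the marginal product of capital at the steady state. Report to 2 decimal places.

Break-even investment rate: n + δ = 0.02 + 0.08 = 0.1.
Steady-state k*: s·A·k^0.28 = 0.1·k gives k* = (0.21·2.72/0.1)^(1/0.72) ≈ 11.2485.
MPK = 0.28·2.72·11.2485^(-0.72) ≈ 0.1333.
MPK > n+δ = 0.1, so the economy is dynamically efficient (under-saving).

dynamically efficient; MPK ≈ 0.13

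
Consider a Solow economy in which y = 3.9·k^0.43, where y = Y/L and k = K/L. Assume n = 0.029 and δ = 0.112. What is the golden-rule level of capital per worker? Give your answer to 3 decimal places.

n + δ = 0.029 + 0.112 = 0.141.
Setting f'(k) = n+δ gives 0.43·3.9·k^(0.43−1) = 0.141, hence k_gold = (0.43·3.9/0.141)^(1/0.57) ≈ 77.0044.

k_gold ≈ 77.004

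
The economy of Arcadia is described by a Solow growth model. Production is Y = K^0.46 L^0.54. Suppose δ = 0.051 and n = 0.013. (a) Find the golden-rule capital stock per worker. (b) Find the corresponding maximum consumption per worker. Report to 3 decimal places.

Capital per worker breaks even when investment replaces (n + δ)·k; here n + δ = 0.064.
Setting f'(k) = n+δ gives 0.46·k^(0.46−1) = 0.064, hence k_gold = (0.46/0.064)^(1/0.54) ≈ 38.5705.
y_gold = 38.5705^0.46 ≈ 5.3663; c_gold = y_gold − 0.064·k_gold ≈ 2.8978.

(a) k_gold ≈ 38.571; (b) c_gold ≈ 2.898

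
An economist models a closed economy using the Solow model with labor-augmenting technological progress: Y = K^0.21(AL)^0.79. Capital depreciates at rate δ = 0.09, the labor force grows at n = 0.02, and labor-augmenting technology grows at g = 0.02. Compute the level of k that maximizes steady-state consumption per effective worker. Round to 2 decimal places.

The effective depreciation rate is n + g + δ = 0.02 + 0.02 + 0.09 = 0.13.
At the golden rule the marginal product of capital equals n+g+δ: 0.21·k^(0.21−1) = 0.13. Solving, k_gold = (0.21/0.13)^(1/0.79) ≈ 1.8350.

k_gold ≈ 1.84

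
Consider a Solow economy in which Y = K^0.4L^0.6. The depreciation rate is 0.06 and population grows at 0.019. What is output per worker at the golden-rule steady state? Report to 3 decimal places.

Break-even investment rate: n + δ = 0.019 + 0.06 = 0.079.
At the golden rule the marginal product of capital equals n+δ: 0.4·k^(0.4−1) = 0.079. Solving, k_gold = (0.4/0.079)^(1/0.6) ≈ 14.9298.
Output: y_gold = k_gold^0.4 = 14.9298^0.4 ≈ 2.9486.

y_gold ≈ 2.949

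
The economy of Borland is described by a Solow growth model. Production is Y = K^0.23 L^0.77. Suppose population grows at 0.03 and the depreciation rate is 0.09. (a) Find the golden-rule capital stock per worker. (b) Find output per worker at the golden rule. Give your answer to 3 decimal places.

(a) k_gold ≈ 2.328; (b) y_gold ≈ 1.214

The effective depreciation rate is n + δ = 0.03 + 0.09 = 0.12.
At the golden rule the marginal product of capital equals n+δ: 0.23·k^(0.23−1) = 0.12. Solving, k_gold = (0.23/0.12)^(1/0.77) ≈ 2.3278.
y_gold = 2.3278^0.23 ≈ 1.2145.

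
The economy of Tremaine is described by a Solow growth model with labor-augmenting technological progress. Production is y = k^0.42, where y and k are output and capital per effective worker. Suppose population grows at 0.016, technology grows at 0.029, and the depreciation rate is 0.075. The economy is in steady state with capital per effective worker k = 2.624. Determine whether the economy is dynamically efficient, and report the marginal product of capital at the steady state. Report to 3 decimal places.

Break-even investment rate: n + g + δ = 0.016 + 0.029 + 0.075 = 0.12.
MPK = 0.42·k^(0.42−1) = 0.42·2.624^(-0.58) ≈ 0.2400.
MPK > 0.12, so the economy is dynamically efficient (under-saving).

dynamically efficient; MPK ≈ 0.240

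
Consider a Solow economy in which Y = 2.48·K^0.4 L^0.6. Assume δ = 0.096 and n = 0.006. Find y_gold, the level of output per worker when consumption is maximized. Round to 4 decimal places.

Break-even investment rate: n + δ = 0.006 + 0.096 = 0.102.
At the golden rule the marginal product of capital equals n+δ: 0.4·2.48·k^(0.4−1) = 0.102. Solving, k_gold = (0.4·2.48/0.102)^(1/0.6) ≈ 44.3118.
Output: y_gold = 2.48·k_gold^0.4 = 2.48·44.3118^0.4 ≈ 11.2995.

y_gold ≈ 11.2995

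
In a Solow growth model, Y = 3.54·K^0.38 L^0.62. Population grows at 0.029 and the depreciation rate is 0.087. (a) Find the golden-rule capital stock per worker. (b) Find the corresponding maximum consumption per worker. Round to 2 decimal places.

(a) k_gold ≈ 52.08; (b) c_gold ≈ 9.86

The effective depreciation rate is n + δ = 0.029 + 0.087 = 0.116.
At the golden rule the marginal product of capital equals n+δ: 0.38·3.54·k^(0.38−1) = 0.116. Solving, k_gold = (0.38·3.54/0.116)^(1/0.62) ≈ 52.0786.
y_gold = 3.54·52.0786^0.38 ≈ 15.8977; c_gold = y_gold − 0.116·k_gold ≈ 9.8566.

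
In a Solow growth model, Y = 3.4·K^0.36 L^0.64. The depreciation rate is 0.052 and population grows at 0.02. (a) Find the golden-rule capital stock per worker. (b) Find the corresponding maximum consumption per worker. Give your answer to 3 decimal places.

(a) k_gold ≈ 83.671; (b) c_gold ≈ 10.710

n + δ = 0.02 + 0.052 = 0.072.
Golden rule sets MPK = n+δ: 0.36·3.4·k^(0.36−1) = 0.072, so k_gold = (0.36·3.4/0.072)^(1/0.64) ≈ 83.6713.
y_gold = 3.4·83.6713^0.36 ≈ 16.7343; c_gold = y_gold − 0.072·k_gold ≈ 10.7099.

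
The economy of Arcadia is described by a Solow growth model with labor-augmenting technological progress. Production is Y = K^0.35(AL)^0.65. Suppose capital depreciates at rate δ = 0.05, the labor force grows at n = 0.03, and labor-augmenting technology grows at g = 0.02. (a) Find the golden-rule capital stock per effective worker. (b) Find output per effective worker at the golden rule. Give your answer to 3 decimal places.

n + g + δ = 0.03 + 0.02 + 0.05 = 0.1.
At the golden rule the marginal product of capital equals n+g+δ: 0.35·k^(0.35−1) = 0.1. Solving, k_gold = (0.35/0.1)^(1/0.65) ≈ 6.8711.
y_gold = 6.8711^0.35 ≈ 1.9632.

(a) k_gold ≈ 6.871; (b) y_gold ≈ 1.963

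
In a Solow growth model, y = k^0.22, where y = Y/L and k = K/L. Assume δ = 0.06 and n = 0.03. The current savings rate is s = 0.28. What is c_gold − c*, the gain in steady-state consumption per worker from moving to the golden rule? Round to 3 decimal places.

Δc ≈ 0.012

Break-even investment rate: n + δ = 0.03 + 0.06 = 0.09.
Current steady state (s = 0.28): k* = (0.28/0.09)^(1/0.78) ≈ 4.2849, y* = 4.2849^0.22 ≈ 1.3773, c* = (1−0.28)·1.3773 ≈ 0.9917.
At the golden rule the marginal product of capital equals n+δ: 0.22·k^(0.22−1) = 0.09. Solving, k_gold = (0.22/0.09)^(1/0.78) ≈ 3.1453.
y_gold = 3.1453^0.22 ≈ 1.2867, c_gold = y_gold − 0.09·k_gold ≈ 1.0036.
Gain: Δc = 1.0036 − 0.9917 ≈ 0.0120.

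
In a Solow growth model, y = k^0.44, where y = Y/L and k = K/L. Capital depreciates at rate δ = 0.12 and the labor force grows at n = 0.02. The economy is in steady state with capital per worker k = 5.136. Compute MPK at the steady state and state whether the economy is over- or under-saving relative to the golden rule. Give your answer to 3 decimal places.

under-saving; MPK ≈ 0.176

Break-even investment rate: n + δ = 0.02 + 0.12 = 0.14.
MPK = 0.44·k^(0.44−1) = 0.44·5.136^(-0.56) ≈ 0.1760.
MPK > 0.14, so the economy is dynamically efficient (under-saving).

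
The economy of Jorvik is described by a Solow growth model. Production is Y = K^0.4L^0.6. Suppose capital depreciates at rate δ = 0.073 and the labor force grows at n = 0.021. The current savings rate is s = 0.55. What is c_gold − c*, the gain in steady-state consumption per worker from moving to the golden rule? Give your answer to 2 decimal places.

Δc ≈ 0.11

n + δ = 0.021 + 0.073 = 0.094.
Current steady state (s = 0.55): k* = (0.55/0.094)^(1/0.6) ≈ 18.9987, y* = 18.9987^0.4 ≈ 3.2471, c* = (1−0.55)·3.2471 ≈ 1.4612.
At the golden rule the marginal product of capital equals n+δ: 0.4·k^(0.4−1) = 0.094. Solving, k_gold = (0.4/0.094)^(1/0.6) ≈ 11.1743.
y_gold = 11.1743^0.4 ≈ 2.6260, c_gold = y_gold − 0.094·k_gold ≈ 1.5756.
Gain: Δc = 1.5756 − 1.4612 ≈ 0.1144.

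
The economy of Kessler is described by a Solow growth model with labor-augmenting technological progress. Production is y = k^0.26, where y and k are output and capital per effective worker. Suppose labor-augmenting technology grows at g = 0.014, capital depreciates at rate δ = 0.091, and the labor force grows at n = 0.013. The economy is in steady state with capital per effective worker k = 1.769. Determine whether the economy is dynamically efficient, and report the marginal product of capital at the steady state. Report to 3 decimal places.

n + g + δ = 0.013 + 0.014 + 0.091 = 0.118.
MPK = 0.26·k^(0.26−1) = 0.26·1.769^(-0.74) ≈ 0.1705.
MPK > 0.118, so the economy is dynamically efficient (under-saving).

dynamically efficient; MPK ≈ 0.170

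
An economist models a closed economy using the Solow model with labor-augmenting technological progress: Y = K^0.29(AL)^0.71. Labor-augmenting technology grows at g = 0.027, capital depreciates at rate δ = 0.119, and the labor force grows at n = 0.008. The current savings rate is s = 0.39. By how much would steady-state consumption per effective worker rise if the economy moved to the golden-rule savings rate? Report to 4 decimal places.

Δc ≈ 0.0279

Capital per effective worker breaks even when investment replaces (n + g + δ)·k; here n + g + δ = 0.154.
Current steady state (s = 0.39): k* = (0.39/0.154)^(1/0.71) ≈ 3.7014, y* = 3.7014^0.29 ≈ 1.4616, c* = (1−0.39)·1.4616 ≈ 0.8916.
Maximizing c = f(k) − (n+g+δ)·k gives f'(k) = n+g+δ, i.e. 0.29·k^(0.29−1) = 0.154, so k_gold = (0.29/0.154)^(1/0.71) ≈ 2.4387.
y_gold = 2.4387^0.29 ≈ 1.2950, c_gold = y_gold − 0.154·k_gold ≈ 0.9195.
Gain: Δc = 0.9195 − 0.8916 ≈ 0.0279.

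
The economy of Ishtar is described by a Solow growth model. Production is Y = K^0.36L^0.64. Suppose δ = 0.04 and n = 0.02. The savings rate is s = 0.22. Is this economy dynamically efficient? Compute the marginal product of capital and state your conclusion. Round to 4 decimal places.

dynamically efficient; MPK ≈ 0.0982

Capital per worker breaks even when investment replaces (n + δ)·k; here n + δ = 0.06.
Steady-state k*: s·k^0.36 = 0.06·k gives k* = (0.22/0.06)^(1/0.64) ≈ 7.6151.
MPK = 0.36·7.6151^(-0.64) ≈ 0.0982.
MPK > n+δ = 0.06, so the economy is dynamically efficient (under-saving).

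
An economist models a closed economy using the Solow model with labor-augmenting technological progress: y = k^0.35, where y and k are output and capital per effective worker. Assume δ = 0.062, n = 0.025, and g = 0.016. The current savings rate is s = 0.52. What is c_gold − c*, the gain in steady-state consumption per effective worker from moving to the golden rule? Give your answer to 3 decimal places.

n + g + δ = 0.025 + 0.016 + 0.062 = 0.103.
Current steady state (s = 0.52): k* = (0.52/0.103)^(1/0.65) ≈ 12.0724, y* = 12.0724^0.35 ≈ 2.3913, c* = (1−0.52)·2.3913 ≈ 1.1478.
Maximizing c = f(k) − (n+g+δ)·k gives f'(k) = n+g+δ, i.e. 0.35·k^(0.35−1) = 0.103, so k_gold = (0.35/0.103)^(1/0.65) ≈ 6.5657.
y_gold = 6.5657^0.35 ≈ 1.9322, c_gold = y_gold − 0.103·k_gold ≈ 1.2559.
Gain: Δc = 1.2559 − 1.1478 ≈ 0.1081.

Δc ≈ 0.108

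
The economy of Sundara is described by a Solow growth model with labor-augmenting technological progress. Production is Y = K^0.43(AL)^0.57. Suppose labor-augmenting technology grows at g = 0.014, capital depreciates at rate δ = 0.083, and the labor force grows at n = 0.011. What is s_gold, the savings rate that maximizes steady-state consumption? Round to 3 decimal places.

n + g + δ = 0.011 + 0.014 + 0.083 = 0.108.
At the golden rule MPK = n+g+δ, and in any Cobb-Douglas steady state s = (n+g+δ)·k/y = MPK·k/y = capital's share 0.43.

s_gold = 0.430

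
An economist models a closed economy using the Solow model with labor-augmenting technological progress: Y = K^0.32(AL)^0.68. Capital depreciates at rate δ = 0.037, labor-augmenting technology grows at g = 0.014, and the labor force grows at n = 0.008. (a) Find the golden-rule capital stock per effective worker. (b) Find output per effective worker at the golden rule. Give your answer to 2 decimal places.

The effective depreciation rate is n + g + δ = 0.008 + 0.014 + 0.037 = 0.059.
Setting f'(k) = n+g+δ gives 0.32·k^(0.32−1) = 0.059, hence k_gold = (0.32/0.059)^(1/0.68) ≈ 12.0185.
y_gold = 12.0185^0.32 ≈ 2.2159.

(a) k_gold ≈ 12.02; (b) y_gold ≈ 2.22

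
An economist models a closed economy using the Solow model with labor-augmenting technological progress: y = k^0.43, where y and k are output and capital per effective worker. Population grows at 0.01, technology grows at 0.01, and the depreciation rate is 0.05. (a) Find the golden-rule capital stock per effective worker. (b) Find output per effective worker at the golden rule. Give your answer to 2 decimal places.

Capital per effective worker breaks even when investment replaces (n + g + δ)·k; here n + g + δ = 0.07.
Setting f'(k) = n+g+δ gives 0.43·k^(0.43−1) = 0.07, hence k_gold = (0.43/0.07)^(1/0.57) ≈ 24.1605.
y_gold = 24.1605^0.43 ≈ 3.9331.

(a) k_gold ≈ 24.16; (b) y_gold ≈ 3.93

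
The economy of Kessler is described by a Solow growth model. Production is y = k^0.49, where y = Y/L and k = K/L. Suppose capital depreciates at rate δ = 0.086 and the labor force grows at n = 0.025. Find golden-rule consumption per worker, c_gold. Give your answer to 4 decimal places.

c_gold ≈ 2.1240

n + δ = 0.025 + 0.086 = 0.111.
Maximizing c = f(k) − (n+δ)·k gives f'(k) = n+δ, i.e. 0.49·k^(0.49−1) = 0.111, so k_gold = (0.49/0.111)^(1/0.51) ≈ 18.3847.
y_gold = 18.3847^0.49 ≈ 4.1647.
c_gold = y_gold − (n+δ)·k_gold = 4.1647 − 0.111·18.3847 ≈ 2.1240.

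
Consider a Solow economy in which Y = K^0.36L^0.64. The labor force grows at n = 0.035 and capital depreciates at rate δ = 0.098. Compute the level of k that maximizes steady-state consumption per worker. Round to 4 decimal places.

Break-even investment rate: n + δ = 0.035 + 0.098 = 0.133.
Maximizing c = f(k) − (n+δ)·k gives f'(k) = n+δ, i.e. 0.36·k^(0.36−1) = 0.133, so k_gold = (0.36/0.133)^(1/0.64) ≈ 4.7392.

k_gold ≈ 4.7392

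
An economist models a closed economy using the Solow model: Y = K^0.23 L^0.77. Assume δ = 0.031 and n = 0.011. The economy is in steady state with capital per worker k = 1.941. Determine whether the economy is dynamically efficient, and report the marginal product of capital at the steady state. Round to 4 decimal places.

n + δ = 0.011 + 0.031 = 0.042.
MPK = 0.23·k^(0.23−1) = 0.23·1.941^(-0.77) ≈ 0.1380.
MPK > 0.042, so the economy is dynamically efficient (under-saving).

dynamically efficient; MPK ≈ 0.1380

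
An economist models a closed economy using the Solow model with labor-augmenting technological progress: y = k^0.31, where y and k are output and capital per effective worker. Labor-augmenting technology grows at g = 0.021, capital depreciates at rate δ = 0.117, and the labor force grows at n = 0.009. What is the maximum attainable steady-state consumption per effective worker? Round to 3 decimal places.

c_gold ≈ 0.965

Break-even investment rate: n + g + δ = 0.009 + 0.021 + 0.117 = 0.147.
Setting f'(k) = n+g+δ gives 0.31·k^(0.31−1) = 0.147, hence k_gold = (0.31/0.147)^(1/0.69) ≈ 2.9487.
y_gold = 2.9487^0.31 ≈ 1.3983.
c_gold = y_gold − (n+g+δ)·k_gold = 1.3983 − 0.147·2.9487 ≈ 0.9648.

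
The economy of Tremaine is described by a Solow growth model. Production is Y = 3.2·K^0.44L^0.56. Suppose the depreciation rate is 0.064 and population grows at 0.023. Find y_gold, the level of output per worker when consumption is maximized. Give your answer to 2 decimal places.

The effective depreciation rate is n + δ = 0.023 + 0.064 = 0.087.
Golden rule sets MPK = n+δ: 0.44·3.2·k^(0.44−1) = 0.087, so k_gold = (0.44·3.2/0.087)^(1/0.56) ≈ 144.2373.
Output: y_gold = 3.2·k_gold^0.44 = 3.2·144.2373^0.44 ≈ 28.5196.

y_gold ≈ 28.52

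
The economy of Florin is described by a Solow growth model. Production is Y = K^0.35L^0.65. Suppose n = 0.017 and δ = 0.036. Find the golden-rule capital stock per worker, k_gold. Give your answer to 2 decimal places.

k_gold ≈ 18.25

The effective depreciation rate is n + δ = 0.017 + 0.036 = 0.053.
Maximizing c = f(k) − (n+δ)·k gives f'(k) = n+δ, i.e. 0.35·k^(0.35−1) = 0.053, so k_gold = (0.35/0.053)^(1/0.65) ≈ 18.2481.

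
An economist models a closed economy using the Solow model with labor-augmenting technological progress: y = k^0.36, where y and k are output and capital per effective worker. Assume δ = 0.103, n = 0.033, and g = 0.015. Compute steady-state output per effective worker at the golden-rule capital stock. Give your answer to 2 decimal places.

y_gold ≈ 1.63

The effective depreciation rate is n + g + δ = 0.033 + 0.015 + 0.103 = 0.151.
At the golden rule the marginal product of capital equals n+g+δ: 0.36·k^(0.36−1) = 0.151. Solving, k_gold = (0.36/0.151)^(1/0.64) ≈ 3.8866.
Output: y_gold = k_gold^0.36 = 3.8866^0.36 ≈ 1.6302.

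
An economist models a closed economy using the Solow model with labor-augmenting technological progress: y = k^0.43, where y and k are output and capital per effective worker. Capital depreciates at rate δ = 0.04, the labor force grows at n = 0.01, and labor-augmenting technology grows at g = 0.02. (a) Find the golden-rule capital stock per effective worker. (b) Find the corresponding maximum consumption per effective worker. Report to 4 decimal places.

(a) k_gold ≈ 24.1605; (b) c_gold ≈ 2.2419

Break-even investment rate: n + g + δ = 0.01 + 0.02 + 0.04 = 0.07.
Setting f'(k) = n+g+δ gives 0.43·k^(0.43−1) = 0.07, hence k_gold = (0.43/0.07)^(1/0.57) ≈ 24.1605.
y_gold = 24.1605^0.43 ≈ 3.9331; c_gold = y_gold − 0.07·k_gold ≈ 2.2419.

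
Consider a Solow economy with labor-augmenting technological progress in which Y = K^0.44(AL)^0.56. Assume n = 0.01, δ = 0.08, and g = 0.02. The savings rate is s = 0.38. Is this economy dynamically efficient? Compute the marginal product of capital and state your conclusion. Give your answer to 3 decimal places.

dynamically efficient; MPK ≈ 0.127

Break-even investment rate: n + g + δ = 0.01 + 0.02 + 0.08 = 0.11.
Steady-state k*: s·k^0.44 = 0.11·k gives k* = (0.38/0.11)^(1/0.56) ≈ 9.1498.
MPK = 0.44·9.1498^(-0.56) ≈ 0.1274.
MPK > n+g+δ = 0.11, so the economy is dynamically efficient (under-saving).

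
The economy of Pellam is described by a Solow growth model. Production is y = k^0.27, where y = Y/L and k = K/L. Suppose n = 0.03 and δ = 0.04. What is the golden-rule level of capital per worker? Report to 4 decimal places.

The effective depreciation rate is n + δ = 0.03 + 0.04 = 0.07.
Setting f'(k) = n+δ gives 0.27·k^(0.27−1) = 0.07, hence k_gold = (0.27/0.07)^(1/0.73) ≈ 6.3548.

k_gold ≈ 6.3548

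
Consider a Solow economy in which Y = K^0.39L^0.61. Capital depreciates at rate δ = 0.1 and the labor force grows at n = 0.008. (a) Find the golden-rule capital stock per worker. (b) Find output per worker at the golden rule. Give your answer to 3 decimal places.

(a) k_gold ≈ 8.207; (b) y_gold ≈ 2.273

The effective depreciation rate is n + δ = 0.008 + 0.1 = 0.108.
Setting f'(k) = n+δ gives 0.39·k^(0.39−1) = 0.108, hence k_gold = (0.39/0.108)^(1/0.61) ≈ 8.2066.
y_gold = 8.2066^0.39 ≈ 2.2726.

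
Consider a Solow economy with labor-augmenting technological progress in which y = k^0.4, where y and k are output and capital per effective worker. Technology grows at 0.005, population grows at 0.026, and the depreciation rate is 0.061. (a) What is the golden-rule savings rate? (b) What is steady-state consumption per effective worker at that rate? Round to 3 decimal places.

(a) s_gold = 0.400; (b) c_gold ≈ 1.598

Break-even investment rate: n + g + δ = 0.026 + 0.005 + 0.061 = 0.092.
For Cobb-Douglas, s_gold equals capital's share: s_gold = 0.4.
At the golden rule the marginal product of capital equals n+g+δ: 0.4·k^(0.4−1) = 0.092. Solving, k_gold = (0.4/0.092)^(1/0.6) ≈ 11.5821.
y_gold = 11.5821^0.4 ≈ 2.6639; c_gold = (1−0.4)·y_gold ≈ 1.5983.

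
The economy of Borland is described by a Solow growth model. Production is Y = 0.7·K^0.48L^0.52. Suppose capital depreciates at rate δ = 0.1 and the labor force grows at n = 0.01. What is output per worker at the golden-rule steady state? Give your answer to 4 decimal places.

y_gold ≈ 1.9622

The effective depreciation rate is n + δ = 0.01 + 0.1 = 0.11.
Maximizing c = f(k) − (n+δ)·k gives f'(k) = n+δ, i.e. 0.48·0.7·k^(0.48−1) = 0.11, so k_gold = (0.48·0.7/0.11)^(1/0.52) ≈ 8.5623.
Output: y_gold = 0.7·k_gold^0.48 = 0.7·8.5623^0.48 ≈ 1.9622.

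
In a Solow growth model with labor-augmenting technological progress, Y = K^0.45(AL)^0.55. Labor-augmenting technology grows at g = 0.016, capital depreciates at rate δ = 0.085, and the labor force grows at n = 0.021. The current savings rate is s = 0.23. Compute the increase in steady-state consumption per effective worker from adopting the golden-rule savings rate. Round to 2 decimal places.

Δc ≈ 0.31

Break-even investment rate: n + g + δ = 0.021 + 0.016 + 0.085 = 0.122.
Current steady state (s = 0.23): k* = (0.23/0.122)^(1/0.55) ≈ 3.1672, y* = 3.1672^0.45 ≈ 1.6800, c* = (1−0.23)·1.6800 ≈ 1.2936.
Golden rule sets MPK = n+g+δ: 0.45·k^(0.45−1) = 0.122, so k_gold = (0.45/0.122)^(1/0.55) ≈ 10.7310.
y_gold = 10.7310^0.45 ≈ 2.9093, c_gold = y_gold − 0.122·k_gold ≈ 1.6001.
Gain: Δc = 1.6001 − 1.2936 ≈ 0.3065.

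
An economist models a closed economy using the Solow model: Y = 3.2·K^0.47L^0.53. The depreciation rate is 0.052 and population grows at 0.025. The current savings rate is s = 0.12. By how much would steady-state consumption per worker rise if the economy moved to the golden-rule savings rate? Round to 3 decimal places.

The effective depreciation rate is n + δ = 0.025 + 0.052 = 0.077.
Current steady state (s = 0.12): k* = (0.12·3.2/0.077)^(1/0.53) ≈ 20.7339, y* = 3.2·20.7339^0.47 ≈ 13.3042, c* = (1−0.12)·13.3042 ≈ 11.7077.
Golden rule sets MPK = n+δ: 0.47·3.2·k^(0.47−1) = 0.077, so k_gold = (0.47·3.2/0.077)^(1/0.53) ≈ 272.5152.
y_gold = 3.2·272.5152^0.47 ≈ 44.6461, c_gold = y_gold − 0.077·k_gold ≈ 23.6624.
Gain: Δc = 23.6624 − 11.7077 ≈ 11.9547.

Δc ≈ 11.955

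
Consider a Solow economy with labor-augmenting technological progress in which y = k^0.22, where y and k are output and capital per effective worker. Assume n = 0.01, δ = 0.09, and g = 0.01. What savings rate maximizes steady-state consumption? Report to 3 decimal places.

The effective depreciation rate is n + g + δ = 0.01 + 0.01 + 0.09 = 0.11.
At the golden rule MPK = n+g+δ, and in any Cobb-Douglas steady state s = (n+g+δ)·k/y = MPK·k/y = capital's share 0.22.

s_gold = 0.220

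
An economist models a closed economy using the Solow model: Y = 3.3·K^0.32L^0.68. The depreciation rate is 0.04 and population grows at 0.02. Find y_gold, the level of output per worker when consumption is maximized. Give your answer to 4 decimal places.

Capital per worker breaks even when investment replaces (n + δ)·k; here n + δ = 0.06.
At the golden rule the marginal product of capital equals n+δ: 0.32·3.3·k^(0.32−1) = 0.06. Solving, k_gold = (0.32·3.3/0.06)^(1/0.68) ≈ 67.8635.
Output: y_gold = 3.3·k_gold^0.32 = 3.3·67.8635^0.32 ≈ 12.7244.

y_gold ≈ 12.7244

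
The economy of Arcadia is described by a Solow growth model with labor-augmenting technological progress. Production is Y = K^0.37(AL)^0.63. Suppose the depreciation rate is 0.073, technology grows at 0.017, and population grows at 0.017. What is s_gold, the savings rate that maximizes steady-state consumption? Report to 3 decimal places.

s_gold = 0.370

The effective depreciation rate is n + g + δ = 0.017 + 0.017 + 0.073 = 0.107.
At the golden rule MPK = n+g+δ, and in any Cobb-Douglas steady state s = (n+g+δ)·k/y = MPK·k/y = capital's share 0.37.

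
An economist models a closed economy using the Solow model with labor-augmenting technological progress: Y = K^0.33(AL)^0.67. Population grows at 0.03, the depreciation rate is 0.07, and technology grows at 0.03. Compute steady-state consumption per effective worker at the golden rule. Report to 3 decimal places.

c_gold ≈ 1.060

Capital per effective worker breaks even when investment replaces (n + g + δ)·k; here n + g + δ = 0.13.
Maximizing c = f(k) − (n+g+δ)·k gives f'(k) = n+g+δ, i.e. 0.33·k^(0.33−1) = 0.13, so k_gold = (0.33/0.13)^(1/0.67) ≈ 4.0164.
y_gold = 4.0164^0.33 ≈ 1.5822.
c_gold = y_gold − (n+g+δ)·k_gold = 1.5822 − 0.13·4.0164 ≈ 1.0601.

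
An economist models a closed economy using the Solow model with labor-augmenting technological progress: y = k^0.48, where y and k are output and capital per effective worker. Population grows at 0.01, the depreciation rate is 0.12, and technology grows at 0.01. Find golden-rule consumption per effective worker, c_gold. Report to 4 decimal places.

Capital per effective worker breaks even when investment replaces (n + g + δ)·k; here n + g + δ = 0.14.
At the golden rule the marginal product of capital equals n+g+δ: 0.48·k^(0.48−1) = 0.14. Solving, k_gold = (0.48/0.14)^(1/0.52) ≈ 10.6921.
y_gold = 10.6921^0.48 ≈ 3.1185.
c_gold = y_gold − (n+g+δ)·k_gold = 3.1185 − 0.14·10.6921 ≈ 1.6216.

c_gold ≈ 1.6216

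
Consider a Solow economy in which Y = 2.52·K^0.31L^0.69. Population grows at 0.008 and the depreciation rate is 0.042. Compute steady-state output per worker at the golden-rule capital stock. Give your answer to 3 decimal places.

y_gold ≈ 8.664

n + δ = 0.008 + 0.042 = 0.05.
Maximizing c = f(k) − (n+δ)·k gives f'(k) = n+δ, i.e. 0.31·2.52·k^(0.31−1) = 0.05, so k_gold = (0.31·2.52/0.05)^(1/0.69) ≈ 53.7197.
Output: y_gold = 2.52·k_gold^0.31 = 2.52·53.7197^0.31 ≈ 8.6645.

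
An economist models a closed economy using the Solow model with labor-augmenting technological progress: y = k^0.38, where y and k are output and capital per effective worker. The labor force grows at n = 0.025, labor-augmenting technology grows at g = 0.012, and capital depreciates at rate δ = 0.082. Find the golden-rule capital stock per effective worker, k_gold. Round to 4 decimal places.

n + g + δ = 0.025 + 0.012 + 0.082 = 0.119.
Golden rule sets MPK = n+g+δ: 0.38·k^(0.38−1) = 0.119, so k_gold = (0.38/0.119)^(1/0.62) ≈ 6.5056.

k_gold ≈ 6.5056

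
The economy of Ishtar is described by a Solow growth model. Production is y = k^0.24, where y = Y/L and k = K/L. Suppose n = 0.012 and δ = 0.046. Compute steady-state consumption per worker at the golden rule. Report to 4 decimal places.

Break-even investment rate: n + δ = 0.012 + 0.046 = 0.058.
At the golden rule the marginal product of capital equals n+δ: 0.24·k^(0.24−1) = 0.058. Solving, k_gold = (0.24/0.058)^(1/0.76) ≈ 6.4797.
y_gold = 6.4797^0.24 ≈ 1.5659.
c_gold = y_gold − (n+δ)·k_gold = 1.5659 − 0.058·6.4797 ≈ 1.1901.

c_gold ≈ 1.1901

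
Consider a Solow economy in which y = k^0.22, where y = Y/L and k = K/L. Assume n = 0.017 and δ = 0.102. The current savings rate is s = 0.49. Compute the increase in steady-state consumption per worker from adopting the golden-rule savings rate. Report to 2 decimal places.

Capital per worker breaks even when investment replaces (n + δ)·k; here n + δ = 0.119.
Current steady state (s = 0.49): k* = (0.49/0.119)^(1/0.78) ≈ 6.1378, y* = 6.1378^0.22 ≈ 1.4906, c* = (1−0.49)·1.4906 ≈ 0.7602.
Setting f'(k) = n+δ gives 0.22·k^(0.22−1) = 0.119, hence k_gold = (0.22/0.119)^(1/0.78) ≈ 2.1986.
y_gold = 2.1986^0.22 ≈ 1.1892, c_gold = y_gold − 0.119·k_gold ≈ 0.9276.
Gain: Δc = 0.9276 − 0.7602 ≈ 0.1674.

Δc ≈ 0.17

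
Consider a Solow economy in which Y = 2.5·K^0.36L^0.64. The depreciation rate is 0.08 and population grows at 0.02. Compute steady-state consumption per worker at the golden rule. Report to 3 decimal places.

Capital per worker breaks even when investment replaces (n + δ)·k; here n + δ = 0.1.
Golden rule sets MPK = n+δ: 0.36·2.5·k^(0.36−1) = 0.1, so k_gold = (0.36·2.5/0.1)^(1/0.64) ≈ 30.9745.
y_gold = 2.5·30.9745^0.36 ≈ 8.6040.
c_gold = y_gold − (n+δ)·k_gold = 8.6040 − 0.1·30.9745 ≈ 5.5066.

c_gold ≈ 5.507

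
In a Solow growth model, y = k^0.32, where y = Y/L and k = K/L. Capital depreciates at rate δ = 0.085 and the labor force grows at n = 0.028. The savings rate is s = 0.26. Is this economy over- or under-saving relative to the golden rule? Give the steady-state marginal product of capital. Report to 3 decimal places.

under-saving; MPK ≈ 0.139

n + δ = 0.028 + 0.085 = 0.113.
Steady-state k*: s·k^0.32 = 0.113·k gives k* = (0.26/0.113)^(1/0.68) ≈ 3.4056.
MPK = 0.32·3.4056^(-0.68) ≈ 0.1391.
MPK > n+δ = 0.113, so the economy is dynamically efficient (under-saving).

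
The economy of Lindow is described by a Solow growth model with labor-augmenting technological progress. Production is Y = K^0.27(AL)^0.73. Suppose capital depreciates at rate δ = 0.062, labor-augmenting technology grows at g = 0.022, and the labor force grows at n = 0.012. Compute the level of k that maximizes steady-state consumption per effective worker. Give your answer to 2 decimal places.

k_gold ≈ 4.12

Capital per effective worker breaks even when investment replaces (n + g + δ)·k; here n + g + δ = 0.096.
Setting f'(k) = n+g+δ gives 0.27·k^(0.27−1) = 0.096, hence k_gold = (0.27/0.096)^(1/0.73) ≈ 4.1228.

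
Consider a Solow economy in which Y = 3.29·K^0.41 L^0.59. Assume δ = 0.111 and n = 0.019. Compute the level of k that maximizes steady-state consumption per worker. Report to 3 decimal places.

k_gold ≈ 52.735

The effective depreciation rate is n + δ = 0.019 + 0.111 = 0.13.
Setting f'(k) = n+δ gives 0.41·3.29·k^(0.41−1) = 0.13, hence k_gold = (0.41·3.29/0.13)^(1/0.59) ≈ 52.7346.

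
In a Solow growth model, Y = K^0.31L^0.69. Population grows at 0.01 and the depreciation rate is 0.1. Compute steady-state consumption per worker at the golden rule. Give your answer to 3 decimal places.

Break-even investment rate: n + δ = 0.01 + 0.1 = 0.11.
Golden rule sets MPK = n+δ: 0.31·k^(0.31−1) = 0.11, so k_gold = (0.31/0.11)^(1/0.69) ≈ 4.4888.
y_gold = 4.4888^0.31 ≈ 1.5928.
c_gold = y_gold − (n+δ)·k_gold = 1.5928 − 0.11·4.4888 ≈ 1.0990.

c_gold ≈ 1.099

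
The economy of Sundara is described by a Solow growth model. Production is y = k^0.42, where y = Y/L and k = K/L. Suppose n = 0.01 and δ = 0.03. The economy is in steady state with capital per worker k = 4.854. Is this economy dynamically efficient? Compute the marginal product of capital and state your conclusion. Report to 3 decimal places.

dynamically efficient; MPK ≈ 0.168

n + δ = 0.01 + 0.03 = 0.04.
MPK = 0.42·k^(0.42−1) = 0.42·4.854^(-0.58) ≈ 0.1680.
MPK > 0.04, so the economy is dynamically efficient (under-saving).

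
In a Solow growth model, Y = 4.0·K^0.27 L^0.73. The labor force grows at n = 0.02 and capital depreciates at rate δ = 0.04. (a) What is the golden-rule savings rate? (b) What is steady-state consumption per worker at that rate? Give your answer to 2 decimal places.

(a) s_gold = 0.27; (b) c_gold ≈ 8.50

The effective depreciation rate is n + δ = 0.02 + 0.04 = 0.06.
For Cobb-Douglas, s_gold equals capital's share: s_gold = 0.27.
Golden rule sets MPK = n+δ: 0.27·4.0·k^(0.27−1) = 0.06, so k_gold = (0.27·4.0/0.06)^(1/0.73) ≈ 52.4266.
y_gold = 4.0·52.4266^0.27 ≈ 11.6503; c_gold = (1−0.27)·y_gold ≈ 8.5048.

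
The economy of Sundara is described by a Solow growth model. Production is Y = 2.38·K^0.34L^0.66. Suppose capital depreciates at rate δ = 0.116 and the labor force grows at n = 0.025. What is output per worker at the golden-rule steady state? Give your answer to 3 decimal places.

y_gold ≈ 5.855

Capital per worker breaks even when investment replaces (n + δ)·k; here n + δ = 0.141.
Maximizing c = f(k) − (n+δ)·k gives f'(k) = n+δ, i.e. 0.34·2.38·k^(0.34−1) = 0.141, so k_gold = (0.34·2.38/0.141)^(1/0.66) ≈ 14.1173.
Output: y_gold = 2.38·k_gold^0.34 = 2.38·14.1173^0.34 ≈ 5.8545.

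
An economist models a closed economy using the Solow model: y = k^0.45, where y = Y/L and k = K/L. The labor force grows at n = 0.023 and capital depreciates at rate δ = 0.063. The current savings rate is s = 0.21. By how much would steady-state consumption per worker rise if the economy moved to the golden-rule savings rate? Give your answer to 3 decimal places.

Δc ≈ 0.490

Capital per worker breaks even when investment replaces (n + δ)·k; here n + δ = 0.086.
Current steady state (s = 0.21): k* = (0.21/0.086)^(1/0.55) ≈ 5.0693, y* = 5.0693^0.45 ≈ 2.0760, c* = (1−0.21)·2.0760 ≈ 1.6400.
Maximizing c = f(k) − (n+δ)·k gives f'(k) = n+δ, i.e. 0.45·k^(0.45−1) = 0.086, so k_gold = (0.45/0.086)^(1/0.55) ≈ 20.2653.
y_gold = 20.2653^0.45 ≈ 3.8729, c_gold = y_gold − 0.086·k_gold ≈ 2.1301.
Gain: Δc = 2.1301 − 1.6400 ≈ 0.4901.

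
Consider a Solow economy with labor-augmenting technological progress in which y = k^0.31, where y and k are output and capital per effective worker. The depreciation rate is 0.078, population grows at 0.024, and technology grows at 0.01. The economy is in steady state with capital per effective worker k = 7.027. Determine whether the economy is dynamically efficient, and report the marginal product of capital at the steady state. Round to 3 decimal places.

Capital per effective worker breaks even when investment replaces (n + g + δ)·k; here n + g + δ = 0.112.
MPK = 0.31·k^(0.31−1) = 0.31·7.027^(-0.69) ≈ 0.0807.
MPK < 0.112, so the economy is dynamically inefficient (over-saving).

dynamically inefficient; MPK ≈ 0.081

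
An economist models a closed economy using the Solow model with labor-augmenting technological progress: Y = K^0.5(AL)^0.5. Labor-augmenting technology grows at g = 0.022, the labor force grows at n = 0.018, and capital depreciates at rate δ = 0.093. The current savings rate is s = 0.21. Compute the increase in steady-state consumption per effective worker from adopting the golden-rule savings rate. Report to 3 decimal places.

Δc ≈ 0.632

The effective depreciation rate is n + g + δ = 0.018 + 0.022 + 0.093 = 0.133.
Current steady state (s = 0.21): k* = (0.21/0.133)^(1/0.5) ≈ 2.4931, y* = 2.4931^0.5 ≈ 1.5789, c* = (1−0.21)·1.5789 ≈ 1.2474.
Maximizing c = f(k) − (n+g+δ)·k gives f'(k) = n+g+δ, i.e. 0.5·k^(0.5−1) = 0.133, so k_gold = (0.5/0.133)^(1/0.5) ≈ 14.1331.
y_gold = 14.1331^0.5 ≈ 3.7594, c_gold = y_gold − 0.133·k_gold ≈ 1.8797.
Gain: Δc = 1.8797 − 1.2474 ≈ 0.6323.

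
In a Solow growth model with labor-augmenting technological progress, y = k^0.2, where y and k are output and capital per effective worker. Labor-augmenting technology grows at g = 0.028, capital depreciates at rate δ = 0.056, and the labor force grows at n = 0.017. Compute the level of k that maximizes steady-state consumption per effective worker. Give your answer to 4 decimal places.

n + g + δ = 0.017 + 0.028 + 0.056 = 0.101.
At the golden rule the marginal product of capital equals n+g+δ: 0.2·k^(0.2−1) = 0.101. Solving, k_gold = (0.2/0.101)^(1/0.8) ≈ 2.3490.

k_gold ≈ 2.3490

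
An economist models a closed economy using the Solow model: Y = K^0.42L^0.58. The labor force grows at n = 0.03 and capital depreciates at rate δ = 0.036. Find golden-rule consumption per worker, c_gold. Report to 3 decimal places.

c_gold ≈ 2.215

The effective depreciation rate is n + δ = 0.03 + 0.036 = 0.066.
At the golden rule the marginal product of capital equals n+δ: 0.42·k^(0.42−1) = 0.066. Solving, k_gold = (0.42/0.066)^(1/0.58) ≈ 24.3052.
y_gold = 24.3052^0.42 ≈ 3.8194.
c_gold = y_gold − (n+δ)·k_gold = 3.8194 − 0.066·24.3052 ≈ 2.2152.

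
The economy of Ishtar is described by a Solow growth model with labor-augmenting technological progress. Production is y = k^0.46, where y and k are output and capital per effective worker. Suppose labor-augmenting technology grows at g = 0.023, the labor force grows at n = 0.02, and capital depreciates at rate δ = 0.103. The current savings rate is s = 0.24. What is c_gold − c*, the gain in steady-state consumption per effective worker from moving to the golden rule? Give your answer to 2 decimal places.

The effective depreciation rate is n + g + δ = 0.02 + 0.023 + 0.103 = 0.146.
Current steady state (s = 0.24): k* = (0.24/0.146)^(1/0.54) ≈ 2.5104, y* = 2.5104^0.46 ≈ 1.5271, c* = (1−0.24)·1.5271 ≈ 1.1606.
Setting f'(k) = n+g+δ gives 0.46·k^(0.46−1) = 0.146, hence k_gold = (0.46/0.146)^(1/0.54) ≈ 8.3748.
y_gold = 8.3748^0.46 ≈ 2.6581, c_gold = y_gold − 0.146·k_gold ≈ 1.4354.
Gain: Δc = 1.4354 − 1.1606 ≈ 0.2747.

Δc ≈ 0.27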